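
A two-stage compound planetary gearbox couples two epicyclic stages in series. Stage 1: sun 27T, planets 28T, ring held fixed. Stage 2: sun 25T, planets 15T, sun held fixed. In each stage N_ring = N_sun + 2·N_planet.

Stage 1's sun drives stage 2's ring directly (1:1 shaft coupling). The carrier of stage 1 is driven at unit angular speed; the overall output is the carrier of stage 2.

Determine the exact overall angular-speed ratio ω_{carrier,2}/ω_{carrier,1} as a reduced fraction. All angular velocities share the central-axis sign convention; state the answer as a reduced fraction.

Stage 1: N_ring = 27 + 2·28 = 83
Stage 1: 27(ω_s−ω_c) = −83(ω_r−ω_c),  ω_r=0, ω_c=1
Stage 1: ω_s = 1 − (83/27)(0−1) = 110/27
  ⇒ ω_s¹/ω_c¹ = 110/27
Stage 2: N_ring = 25 + 2·15 = 55
Stage 2: 25(ω_s−ω_c) = −55(ω_r−ω_c),  ω_s=0, ω_r=1
Stage 2: 25(0−ω_c) = −55(1−ω_c)  ⇒  80ω_c = 55  ⇒  ω_c = 11/16
  ⇒ ω_c²/ω_r² = 11/16
Coupling ω_r² = ω_s¹ ⇒ overall = 110/27 × 11/16 = 605/216

605/216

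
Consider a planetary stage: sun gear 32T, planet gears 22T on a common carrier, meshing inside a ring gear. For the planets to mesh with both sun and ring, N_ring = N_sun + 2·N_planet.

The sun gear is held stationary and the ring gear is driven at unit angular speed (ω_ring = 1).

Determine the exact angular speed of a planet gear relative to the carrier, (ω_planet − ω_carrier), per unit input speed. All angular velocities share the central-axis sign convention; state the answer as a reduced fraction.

304/297

N_ring = 32 + 2·22 = 76
32(ω_s−ω_c) = −76(ω_r−ω_c),  ω_s=0, ω_r=1
32(0−ω_c) = −76(1−ω_c)  ⇒  108ω_c = 76  ⇒  ω_c = 19/27
sun–planet: 32·(0−19/27) = −22·(ω_p−ω_c)  ⇒  ω_p−ω_c = −(32/22)·(-19/27) = 304/297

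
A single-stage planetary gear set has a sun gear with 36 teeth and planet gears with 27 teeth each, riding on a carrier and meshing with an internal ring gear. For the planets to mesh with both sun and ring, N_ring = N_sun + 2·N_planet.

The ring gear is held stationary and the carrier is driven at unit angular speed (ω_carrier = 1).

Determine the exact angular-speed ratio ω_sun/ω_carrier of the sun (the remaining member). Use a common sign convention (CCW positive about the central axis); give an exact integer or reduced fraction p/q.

N_ring = 36 + 2·27 = 90
36(ω_s−ω_c) = −90(ω_r−ω_c),  ω_r=0, ω_c=1
ω_s = 1 − (90/36)(0−1) = 7/2
ω_s/ω_c = 7/2

7/2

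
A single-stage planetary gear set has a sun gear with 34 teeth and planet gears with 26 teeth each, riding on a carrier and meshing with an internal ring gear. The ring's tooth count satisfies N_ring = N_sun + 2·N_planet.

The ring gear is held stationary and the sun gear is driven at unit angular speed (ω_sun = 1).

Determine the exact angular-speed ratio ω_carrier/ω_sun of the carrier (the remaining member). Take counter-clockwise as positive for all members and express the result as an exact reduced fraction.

N_ring = 34 + 2·26 = 86
34(ω_s−ω_c) = −86(ω_r−ω_c),  ω_r=0, ω_s=1
34(1−ω_c) = −86(0−ω_c)  ⇒  120ω_c = 34  ⇒  ω_c = 17/60
ω_c/ω_s = 17/60

17/60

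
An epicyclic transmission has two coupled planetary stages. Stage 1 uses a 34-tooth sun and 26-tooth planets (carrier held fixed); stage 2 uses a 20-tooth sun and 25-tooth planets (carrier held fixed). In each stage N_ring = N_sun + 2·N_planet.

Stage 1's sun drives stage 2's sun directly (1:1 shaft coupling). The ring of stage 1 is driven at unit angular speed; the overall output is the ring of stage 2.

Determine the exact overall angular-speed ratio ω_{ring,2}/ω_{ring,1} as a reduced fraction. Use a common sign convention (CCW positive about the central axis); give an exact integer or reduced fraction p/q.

Stage 1: N_ring = 34 + 2·26 = 86
Stage 1: 34(ω_s−ω_c) = −86(ω_r−ω_c),  ω_c=0, ω_r=1
Stage 1: ω_s = 0 − (86/34)(1−0) = -43/17
  ⇒ ω_s¹/ω_r¹ = -43/17
Stage 2: N_ring = 20 + 2·25 = 70
Stage 2: 20(ω_s−ω_c) = −70(ω_r−ω_c),  ω_c=0, ω_s=1
Stage 2: ω_r = 0 − (20/70)(1−0) = -2/7
  ⇒ ω_r²/ω_s² = -2/7
Coupling ω_s² = ω_s¹ ⇒ overall = -43/17 × -2/7 = 86/119

86/119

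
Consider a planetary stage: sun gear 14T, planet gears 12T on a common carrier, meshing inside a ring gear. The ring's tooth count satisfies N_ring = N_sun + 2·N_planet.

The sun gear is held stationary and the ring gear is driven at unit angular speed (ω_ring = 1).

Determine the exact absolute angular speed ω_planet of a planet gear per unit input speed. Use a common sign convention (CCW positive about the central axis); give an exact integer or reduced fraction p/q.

N_ring = 14 + 2·12 = 38
14(ω_s−ω_c) = −38(ω_r−ω_c),  ω_s=0, ω_r=1
14(0−ω_c) = −38(1−ω_c)  ⇒  52ω_c = 38  ⇒  ω_c = 19/26
sun–planet: 14·(0−19/26) = −12·(ω_p−ω_c)  ⇒  ω_p−ω_c = −(14/12)·(-19/26) = 133/156
ω_p = 19/26 + 133/156 = 19/12

19/12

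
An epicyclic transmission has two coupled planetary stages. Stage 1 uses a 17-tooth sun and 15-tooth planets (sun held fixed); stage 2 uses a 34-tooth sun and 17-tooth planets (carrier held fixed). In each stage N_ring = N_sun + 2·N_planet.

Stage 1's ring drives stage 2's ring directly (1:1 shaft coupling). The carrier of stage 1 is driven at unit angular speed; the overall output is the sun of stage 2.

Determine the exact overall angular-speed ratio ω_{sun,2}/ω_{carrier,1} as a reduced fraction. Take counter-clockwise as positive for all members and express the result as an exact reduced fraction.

-128/47

Stage 1: N_ring = 17 + 2·15 = 47
Stage 1: 17(ω_s−ω_c) = −47(ω_r−ω_c),  ω_s=0, ω_c=1
Stage 1: ω_r = 1 − (17/47)(0−1) = 64/47
  ⇒ ω_r¹/ω_c¹ = 64/47
Stage 2: N_ring = 34 + 2·17 = 68
Stage 2: 34(ω_s−ω_c) = −68(ω_r−ω_c),  ω_c=0, ω_r=1
Stage 2: ω_s = 0 − (68/34)(1−0) = -2
  ⇒ ω_s²/ω_r² = -2
Coupling ω_r² = ω_r¹ ⇒ overall = 64/47 × -2 = -128/47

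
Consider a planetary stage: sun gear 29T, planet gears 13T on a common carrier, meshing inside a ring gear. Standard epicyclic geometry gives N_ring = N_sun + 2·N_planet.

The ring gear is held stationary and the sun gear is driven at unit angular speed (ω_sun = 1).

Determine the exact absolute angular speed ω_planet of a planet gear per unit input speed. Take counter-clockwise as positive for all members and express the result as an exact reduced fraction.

N_ring = 29 + 2·13 = 55
29(ω_s−ω_c) = −55(ω_r−ω_c),  ω_r=0, ω_s=1
29(1−ω_c) = −55(0−ω_c)  ⇒  84ω_c = 29  ⇒  ω_c = 29/84
sun–planet: 29·(1−29/84) = −13·(ω_p−ω_c)  ⇒  ω_p−ω_c = −(29/13)·(55/84) = -1595/1092
ω_p = 29/84 − 1595/1092 = -29/26

-29/26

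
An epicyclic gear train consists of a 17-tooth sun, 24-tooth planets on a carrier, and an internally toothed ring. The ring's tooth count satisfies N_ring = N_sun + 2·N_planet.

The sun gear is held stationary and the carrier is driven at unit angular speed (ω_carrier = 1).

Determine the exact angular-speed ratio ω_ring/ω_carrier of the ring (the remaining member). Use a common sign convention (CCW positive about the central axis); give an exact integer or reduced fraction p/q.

N_ring = 17 + 2·24 = 65
17(ω_s−ω_c) = −65(ω_r−ω_c),  ω_s=0, ω_c=1
ω_r = 1 − (17/65)(0−1) = 82/65
ω_r/ω_c = 82/65

82/65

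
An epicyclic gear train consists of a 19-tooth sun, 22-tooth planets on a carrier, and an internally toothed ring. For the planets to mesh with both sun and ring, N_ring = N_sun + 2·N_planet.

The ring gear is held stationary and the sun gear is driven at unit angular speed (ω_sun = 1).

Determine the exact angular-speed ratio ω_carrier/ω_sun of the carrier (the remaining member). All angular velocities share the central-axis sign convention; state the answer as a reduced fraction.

19/82

N_ring = 19 + 2·22 = 63
19(ω_s−ω_c) = −63(ω_r−ω_c),  ω_r=0, ω_s=1
19(1−ω_c) = −63(0−ω_c)  ⇒  82ω_c = 19  ⇒  ω_c = 19/82
ω_c/ω_s = 19/82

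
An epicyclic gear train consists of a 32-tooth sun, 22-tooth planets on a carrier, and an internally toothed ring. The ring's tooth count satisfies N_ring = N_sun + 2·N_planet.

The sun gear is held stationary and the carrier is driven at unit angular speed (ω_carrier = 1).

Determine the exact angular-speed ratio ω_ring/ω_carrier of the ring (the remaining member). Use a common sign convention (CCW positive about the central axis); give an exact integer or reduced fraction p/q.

N_ring = 32 + 2·22 = 76
32(ω_s−ω_c) = −76(ω_r−ω_c),  ω_s=0, ω_c=1
ω_r = 1 − (32/76)(0−1) = 27/19
ω_r/ω_c = 27/19

27/19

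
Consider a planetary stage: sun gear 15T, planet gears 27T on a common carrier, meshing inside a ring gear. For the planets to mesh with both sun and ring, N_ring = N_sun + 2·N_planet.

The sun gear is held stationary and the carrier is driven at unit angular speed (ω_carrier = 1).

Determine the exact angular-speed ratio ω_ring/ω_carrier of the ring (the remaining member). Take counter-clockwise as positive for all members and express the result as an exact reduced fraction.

N_ring = 15 + 2·27 = 69
15(ω_s−ω_c) = −69(ω_r−ω_c),  ω_s=0, ω_c=1
ω_r = 1 − (15/69)(0−1) = 28/23
ω_r/ω_c = 28/23

28/23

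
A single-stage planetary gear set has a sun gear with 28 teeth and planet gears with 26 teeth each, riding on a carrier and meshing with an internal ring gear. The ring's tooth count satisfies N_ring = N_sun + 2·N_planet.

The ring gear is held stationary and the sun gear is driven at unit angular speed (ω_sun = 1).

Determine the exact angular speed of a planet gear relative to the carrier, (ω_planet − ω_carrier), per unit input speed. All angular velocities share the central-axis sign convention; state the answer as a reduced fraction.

-280/351

N_ring = 28 + 2·26 = 80
28(ω_s−ω_c) = −80(ω_r−ω_c),  ω_r=0, ω_s=1
28(1−ω_c) = −80(0−ω_c)  ⇒  108ω_c = 28  ⇒  ω_c = 7/27
sun–planet: 28·(1−7/27) = −26·(ω_p−ω_c)  ⇒  ω_p−ω_c = −(28/26)·(20/27) = -280/351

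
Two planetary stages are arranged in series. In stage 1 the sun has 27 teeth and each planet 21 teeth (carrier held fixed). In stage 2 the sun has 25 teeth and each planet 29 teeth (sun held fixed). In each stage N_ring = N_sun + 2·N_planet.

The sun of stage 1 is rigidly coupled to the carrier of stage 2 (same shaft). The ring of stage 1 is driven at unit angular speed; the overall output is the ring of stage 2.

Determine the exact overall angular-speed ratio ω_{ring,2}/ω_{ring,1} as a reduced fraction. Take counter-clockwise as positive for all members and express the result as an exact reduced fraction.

-276/83

Stage 1: N_ring = 27 + 2·21 = 69
Stage 1: 27(ω_s−ω_c) = −69(ω_r−ω_c),  ω_c=0, ω_r=1
Stage 1: ω_s = 0 − (69/27)(1−0) = -23/9
  ⇒ ω_s¹/ω_r¹ = -23/9
Stage 2: N_ring = 25 + 2·29 = 83
Stage 2: 25(ω_s−ω_c) = −83(ω_r−ω_c),  ω_s=0, ω_c=1
Stage 2: ω_r = 1 − (25/83)(0−1) = 108/83
  ⇒ ω_r²/ω_c² = 108/83
Coupling ω_c² = ω_s¹ ⇒ overall = -23/9 × 108/83 = -276/83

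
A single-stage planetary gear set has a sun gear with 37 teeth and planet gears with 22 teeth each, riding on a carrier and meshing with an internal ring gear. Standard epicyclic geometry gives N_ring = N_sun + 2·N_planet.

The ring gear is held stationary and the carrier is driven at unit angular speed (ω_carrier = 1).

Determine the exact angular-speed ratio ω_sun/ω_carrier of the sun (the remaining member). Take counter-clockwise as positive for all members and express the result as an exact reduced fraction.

118/37

N_ring = 37 + 2·22 = 81
37(ω_s−ω_c) = −81(ω_r−ω_c),  ω_r=0, ω_c=1
ω_s = 1 − (81/37)(0−1) = 118/37
ω_s/ω_c = 118/37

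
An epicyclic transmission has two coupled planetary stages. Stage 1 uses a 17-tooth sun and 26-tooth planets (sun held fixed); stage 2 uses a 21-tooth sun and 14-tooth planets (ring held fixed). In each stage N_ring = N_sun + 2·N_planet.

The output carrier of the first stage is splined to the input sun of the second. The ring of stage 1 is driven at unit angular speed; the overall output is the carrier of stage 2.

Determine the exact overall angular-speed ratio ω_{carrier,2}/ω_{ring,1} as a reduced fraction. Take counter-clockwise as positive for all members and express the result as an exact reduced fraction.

Stage 1: N_ring = 17 + 2·26 = 69
Stage 1: 17(ω_s−ω_c) = −69(ω_r−ω_c),  ω_s=0, ω_r=1
Stage 1: 17(0−ω_c) = −69(1−ω_c)  ⇒  86ω_c = 69  ⇒  ω_c = 69/86
  ⇒ ω_c¹/ω_r¹ = 69/86
Stage 2: N_ring = 21 + 2·14 = 49
Stage 2: 21(ω_s−ω_c) = −49(ω_r−ω_c),  ω_r=0, ω_s=1
Stage 2: 21(1−ω_c) = −49(0−ω_c)  ⇒  70ω_c = 21  ⇒  ω_c = 3/10
  ⇒ ω_c²/ω_s² = 3/10
Coupling ω_s² = ω_c¹ ⇒ overall = 69/86 × 3/10 = 207/860

207/860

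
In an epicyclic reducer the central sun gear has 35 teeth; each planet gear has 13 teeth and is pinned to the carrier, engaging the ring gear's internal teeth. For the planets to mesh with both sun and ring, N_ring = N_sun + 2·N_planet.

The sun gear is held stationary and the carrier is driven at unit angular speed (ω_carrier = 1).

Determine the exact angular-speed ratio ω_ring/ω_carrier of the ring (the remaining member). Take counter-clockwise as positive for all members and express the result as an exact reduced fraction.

96/61

N_ring = 35 + 2·13 = 61
35(ω_s−ω_c) = −61(ω_r−ω_c),  ω_s=0, ω_c=1
ω_r = 1 − (35/61)(0−1) = 96/61
ω_r/ω_c = 96/61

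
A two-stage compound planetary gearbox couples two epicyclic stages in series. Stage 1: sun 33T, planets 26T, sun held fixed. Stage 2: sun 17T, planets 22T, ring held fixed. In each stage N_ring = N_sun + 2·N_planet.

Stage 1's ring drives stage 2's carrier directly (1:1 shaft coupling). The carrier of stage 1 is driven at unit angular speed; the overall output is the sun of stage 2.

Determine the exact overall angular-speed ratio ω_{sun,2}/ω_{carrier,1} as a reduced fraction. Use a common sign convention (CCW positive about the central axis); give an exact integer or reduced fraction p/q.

9204/1445

Stage 1: N_ring = 33 + 2·26 = 85
Stage 1: 33(ω_s−ω_c) = −85(ω_r−ω_c),  ω_s=0, ω_c=1
Stage 1: ω_r = 1 − (33/85)(0−1) = 118/85
  ⇒ ω_r¹/ω_c¹ = 118/85
Stage 2: N_ring = 17 + 2·22 = 61
Stage 2: 17(ω_s−ω_c) = −61(ω_r−ω_c),  ω_r=0, ω_c=1
Stage 2: ω_s = 1 − (61/17)(0−1) = 78/17
  ⇒ ω_s²/ω_c² = 78/17
Coupling ω_c² = ω_r¹ ⇒ overall = 118/85 × 78/17 = 9204/1445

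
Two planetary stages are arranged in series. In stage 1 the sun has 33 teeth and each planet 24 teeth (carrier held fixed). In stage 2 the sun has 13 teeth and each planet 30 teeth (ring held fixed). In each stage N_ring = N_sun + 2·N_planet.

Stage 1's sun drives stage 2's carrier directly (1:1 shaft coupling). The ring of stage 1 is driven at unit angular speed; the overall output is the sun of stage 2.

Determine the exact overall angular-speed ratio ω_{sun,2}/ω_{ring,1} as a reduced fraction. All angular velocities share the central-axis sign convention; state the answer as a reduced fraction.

Stage 1: N_ring = 33 + 2·24 = 81
Stage 1: 33(ω_s−ω_c) = −81(ω_r−ω_c),  ω_c=0, ω_r=1
Stage 1: ω_s = 0 − (81/33)(1−0) = -27/11
  ⇒ ω_s¹/ω_r¹ = -27/11
Stage 2: N_ring = 13 + 2·30 = 73
Stage 2: 13(ω_s−ω_c) = −73(ω_r−ω_c),  ω_r=0, ω_c=1
Stage 2: ω_s = 1 − (73/13)(0−1) = 86/13
  ⇒ ω_s²/ω_c² = 86/13
Coupling ω_c² = ω_s¹ ⇒ overall = -27/11 × 86/13 = -2322/143

-2322/143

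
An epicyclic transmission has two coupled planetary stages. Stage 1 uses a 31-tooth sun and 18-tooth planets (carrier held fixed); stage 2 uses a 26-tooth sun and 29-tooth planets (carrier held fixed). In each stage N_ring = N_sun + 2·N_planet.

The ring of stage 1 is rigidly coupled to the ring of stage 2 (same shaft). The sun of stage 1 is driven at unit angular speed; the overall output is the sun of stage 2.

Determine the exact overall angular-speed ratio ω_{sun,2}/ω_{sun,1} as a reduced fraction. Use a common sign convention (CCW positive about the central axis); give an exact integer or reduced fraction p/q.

1302/871

Stage 1: N_ring = 31 + 2·18 = 67
Stage 1: 31(ω_s−ω_c) = −67(ω_r−ω_c),  ω_c=0, ω_s=1
Stage 1: ω_r = 0 − (31/67)(1−0) = -31/67
  ⇒ ω_r¹/ω_s¹ = -31/67
Stage 2: N_ring = 26 + 2·29 = 84
Stage 2: 26(ω_s−ω_c) = −84(ω_r−ω_c),  ω_c=0, ω_r=1
Stage 2: ω_s = 0 − (84/26)(1−0) = -42/13
  ⇒ ω_s²/ω_r² = -42/13
Coupling ω_r² = ω_r¹ ⇒ overall = -31/67 × -42/13 = 1302/871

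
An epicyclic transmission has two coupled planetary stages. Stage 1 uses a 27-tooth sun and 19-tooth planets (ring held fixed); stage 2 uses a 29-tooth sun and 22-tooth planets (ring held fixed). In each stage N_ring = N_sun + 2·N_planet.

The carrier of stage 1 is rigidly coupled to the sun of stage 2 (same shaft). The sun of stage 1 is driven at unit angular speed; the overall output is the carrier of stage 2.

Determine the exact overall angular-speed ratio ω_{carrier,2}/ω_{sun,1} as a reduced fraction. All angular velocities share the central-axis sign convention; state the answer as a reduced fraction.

Stage 1: N_ring = 27 + 2·19 = 65
Stage 1: 27(ω_s−ω_c) = −65(ω_r−ω_c),  ω_r=0, ω_s=1
Stage 1: 27(1−ω_c) = −65(0−ω_c)  ⇒  92ω_c = 27  ⇒  ω_c = 27/92
  ⇒ ω_c¹/ω_s¹ = 27/92
Stage 2: N_ring = 29 + 2·22 = 73
Stage 2: 29(ω_s−ω_c) = −73(ω_r−ω_c),  ω_r=0, ω_s=1
Stage 2: 29(1−ω_c) = −73(0−ω_c)  ⇒  102ω_c = 29  ⇒  ω_c = 29/102
  ⇒ ω_c²/ω_s² = 29/102
Coupling ω_s² = ω_c¹ ⇒ overall = 27/92 × 29/102 = 261/3128

261/3128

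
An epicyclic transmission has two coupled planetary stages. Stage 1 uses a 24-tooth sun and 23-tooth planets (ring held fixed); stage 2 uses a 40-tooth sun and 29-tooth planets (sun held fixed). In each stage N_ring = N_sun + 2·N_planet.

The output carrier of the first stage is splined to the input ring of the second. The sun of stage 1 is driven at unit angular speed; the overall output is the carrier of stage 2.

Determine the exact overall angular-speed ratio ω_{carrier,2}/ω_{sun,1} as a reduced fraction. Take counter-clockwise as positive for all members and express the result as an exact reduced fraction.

196/1081

Stage 1: N_ring = 24 + 2·23 = 70
Stage 1: 24(ω_s−ω_c) = −70(ω_r−ω_c),  ω_r=0, ω_s=1
Stage 1: 24(1−ω_c) = −70(0−ω_c)  ⇒  94ω_c = 24  ⇒  ω_c = 12/47
  ⇒ ω_c¹/ω_s¹ = 12/47
Stage 2: N_ring = 40 + 2·29 = 98
Stage 2: 40(ω_s−ω_c) = −98(ω_r−ω_c),  ω_s=0, ω_r=1
Stage 2: 40(0−ω_c) = −98(1−ω_c)  ⇒  138ω_c = 98  ⇒  ω_c = 49/69
  ⇒ ω_c²/ω_r² = 49/69
Coupling ω_r² = ω_c¹ ⇒ overall = 12/47 × 49/69 = 196/1081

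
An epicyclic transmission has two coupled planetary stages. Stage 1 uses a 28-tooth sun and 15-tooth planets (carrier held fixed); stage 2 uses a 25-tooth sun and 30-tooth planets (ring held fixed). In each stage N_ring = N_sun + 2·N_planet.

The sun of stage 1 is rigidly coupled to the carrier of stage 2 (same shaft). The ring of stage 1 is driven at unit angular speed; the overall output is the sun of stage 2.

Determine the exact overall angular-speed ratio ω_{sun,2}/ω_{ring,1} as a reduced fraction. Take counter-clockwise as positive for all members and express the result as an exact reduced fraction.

-319/35

Stage 1: N_ring = 28 + 2·15 = 58
Stage 1: 28(ω_s−ω_c) = −58(ω_r−ω_c),  ω_c=0, ω_r=1
Stage 1: ω_s = 0 − (58/28)(1−0) = -29/14
  ⇒ ω_s¹/ω_r¹ = -29/14
Stage 2: N_ring = 25 + 2·30 = 85
Stage 2: 25(ω_s−ω_c) = −85(ω_r−ω_c),  ω_r=0, ω_c=1
Stage 2: ω_s = 1 − (85/25)(0−1) = 22/5
  ⇒ ω_s²/ω_c² = 22/5
Coupling ω_c² = ω_s¹ ⇒ overall = -29/14 × 22/5 = -319/35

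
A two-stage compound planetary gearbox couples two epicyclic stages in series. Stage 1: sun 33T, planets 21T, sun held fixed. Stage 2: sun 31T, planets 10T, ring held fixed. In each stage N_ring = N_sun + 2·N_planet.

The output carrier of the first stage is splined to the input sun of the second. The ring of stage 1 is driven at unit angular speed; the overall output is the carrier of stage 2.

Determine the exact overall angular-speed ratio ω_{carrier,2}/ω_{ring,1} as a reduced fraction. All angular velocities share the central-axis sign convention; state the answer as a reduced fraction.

Stage 1: N_ring = 33 + 2·21 = 75
Stage 1: 33(ω_s−ω_c) = −75(ω_r−ω_c),  ω_s=0, ω_r=1
Stage 1: 33(0−ω_c) = −75(1−ω_c)  ⇒  108ω_c = 75  ⇒  ω_c = 25/36
  ⇒ ω_c¹/ω_r¹ = 25/36
Stage 2: N_ring = 31 + 2·10 = 51
Stage 2: 31(ω_s−ω_c) = −51(ω_r−ω_c),  ω_r=0, ω_s=1
Stage 2: 31(1−ω_c) = −51(0−ω_c)  ⇒  82ω_c = 31  ⇒  ω_c = 31/82
  ⇒ ω_c²/ω_s² = 31/82
Coupling ω_s² = ω_c¹ ⇒ overall = 25/36 × 31/82 = 775/2952

775/2952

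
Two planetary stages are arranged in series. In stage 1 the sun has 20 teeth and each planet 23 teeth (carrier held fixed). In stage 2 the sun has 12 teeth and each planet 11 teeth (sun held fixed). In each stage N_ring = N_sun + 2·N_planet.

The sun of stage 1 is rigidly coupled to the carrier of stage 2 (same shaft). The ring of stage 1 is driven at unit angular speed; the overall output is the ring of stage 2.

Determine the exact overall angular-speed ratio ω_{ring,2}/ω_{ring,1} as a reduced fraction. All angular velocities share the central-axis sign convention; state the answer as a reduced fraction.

Stage 1: N_ring = 20 + 2·23 = 66
Stage 1: 20(ω_s−ω_c) = −66(ω_r−ω_c),  ω_c=0, ω_r=1
Stage 1: ω_s = 0 − (66/20)(1−0) = -33/10
  ⇒ ω_s¹/ω_r¹ = -33/10
Stage 2: N_ring = 12 + 2·11 = 34
Stage 2: 12(ω_s−ω_c) = −34(ω_r−ω_c),  ω_s=0, ω_c=1
Stage 2: ω_r = 1 − (12/34)(0−1) = 23/17
  ⇒ ω_r²/ω_c² = 23/17
Coupling ω_c² = ω_s¹ ⇒ overall = -33/10 × 23/17 = -759/170

-759/170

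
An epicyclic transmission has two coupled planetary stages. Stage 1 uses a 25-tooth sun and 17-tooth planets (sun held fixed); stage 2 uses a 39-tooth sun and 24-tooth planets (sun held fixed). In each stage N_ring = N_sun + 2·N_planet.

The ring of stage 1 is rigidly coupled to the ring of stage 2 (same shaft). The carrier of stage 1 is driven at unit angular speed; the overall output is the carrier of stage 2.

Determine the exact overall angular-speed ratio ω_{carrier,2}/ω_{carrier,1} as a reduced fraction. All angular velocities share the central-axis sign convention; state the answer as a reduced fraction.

Stage 1: N_ring = 25 + 2·17 = 59
Stage 1: 25(ω_s−ω_c) = −59(ω_r−ω_c),  ω_s=0, ω_c=1
Stage 1: ω_r = 1 − (25/59)(0−1) = 84/59
  ⇒ ω_r¹/ω_c¹ = 84/59
Stage 2: N_ring = 39 + 2·24 = 87
Stage 2: 39(ω_s−ω_c) = −87(ω_r−ω_c),  ω_s=0, ω_r=1
Stage 2: 39(0−ω_c) = −87(1−ω_c)  ⇒  126ω_c = 87  ⇒  ω_c = 29/42
  ⇒ ω_c²/ω_r² = 29/42
Coupling ω_r² = ω_r¹ ⇒ overall = 84/59 × 29/42 = 58/59

58/59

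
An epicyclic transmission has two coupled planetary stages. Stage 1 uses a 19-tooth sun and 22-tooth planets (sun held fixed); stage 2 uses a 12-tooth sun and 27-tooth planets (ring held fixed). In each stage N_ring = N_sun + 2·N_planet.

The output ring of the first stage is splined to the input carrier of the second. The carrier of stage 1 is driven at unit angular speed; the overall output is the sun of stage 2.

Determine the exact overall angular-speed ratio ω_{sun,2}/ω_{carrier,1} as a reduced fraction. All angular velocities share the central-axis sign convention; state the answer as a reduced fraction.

Stage 1: N_ring = 19 + 2·22 = 63
Stage 1: 19(ω_s−ω_c) = −63(ω_r−ω_c),  ω_s=0, ω_c=1
Stage 1: ω_r = 1 − (19/63)(0−1) = 82/63
  ⇒ ω_r¹/ω_c¹ = 82/63
Stage 2: N_ring = 12 + 2·27 = 66
Stage 2: 12(ω_s−ω_c) = −66(ω_r−ω_c),  ω_r=0, ω_c=1
Stage 2: ω_s = 1 − (66/12)(0−1) = 13/2
  ⇒ ω_s²/ω_c² = 13/2
Coupling ω_c² = ω_r¹ ⇒ overall = 82/63 × 13/2 = 533/63

533/63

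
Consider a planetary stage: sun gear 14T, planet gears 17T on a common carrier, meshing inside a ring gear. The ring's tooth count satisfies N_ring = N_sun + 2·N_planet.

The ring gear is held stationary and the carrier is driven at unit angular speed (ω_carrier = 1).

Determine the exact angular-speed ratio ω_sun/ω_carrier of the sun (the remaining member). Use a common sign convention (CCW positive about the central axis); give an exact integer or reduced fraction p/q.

N_ring = 14 + 2·17 = 48
14(ω_s−ω_c) = −48(ω_r−ω_c),  ω_r=0, ω_c=1
ω_s = 1 − (48/14)(0−1) = 31/7
ω_s/ω_c = 31/7

31/7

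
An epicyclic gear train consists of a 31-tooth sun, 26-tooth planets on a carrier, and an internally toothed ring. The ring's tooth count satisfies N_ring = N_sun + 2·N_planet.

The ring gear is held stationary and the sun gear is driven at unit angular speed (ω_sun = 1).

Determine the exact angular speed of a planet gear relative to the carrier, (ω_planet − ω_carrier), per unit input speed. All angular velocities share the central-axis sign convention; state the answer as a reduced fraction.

-2573/2964

N_ring = 31 + 2·26 = 83
31(ω_s−ω_c) = −83(ω_r−ω_c),  ω_r=0, ω_s=1
31(1−ω_c) = −83(0−ω_c)  ⇒  114ω_c = 31  ⇒  ω_c = 31/114
sun–planet: 31·(1−31/114) = −26·(ω_p−ω_c)  ⇒  ω_p−ω_c = −(31/26)·(83/114) = -2573/2964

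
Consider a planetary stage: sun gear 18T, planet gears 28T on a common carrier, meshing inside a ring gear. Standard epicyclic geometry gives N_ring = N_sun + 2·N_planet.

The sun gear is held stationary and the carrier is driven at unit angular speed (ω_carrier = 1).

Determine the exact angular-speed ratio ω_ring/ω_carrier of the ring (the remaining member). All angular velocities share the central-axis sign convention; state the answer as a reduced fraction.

N_ring = 18 + 2·28 = 74
18(ω_s−ω_c) = −74(ω_r−ω_c),  ω_s=0, ω_c=1
ω_r = 1 − (18/74)(0−1) = 46/37
ω_r/ω_c = 46/37

46/37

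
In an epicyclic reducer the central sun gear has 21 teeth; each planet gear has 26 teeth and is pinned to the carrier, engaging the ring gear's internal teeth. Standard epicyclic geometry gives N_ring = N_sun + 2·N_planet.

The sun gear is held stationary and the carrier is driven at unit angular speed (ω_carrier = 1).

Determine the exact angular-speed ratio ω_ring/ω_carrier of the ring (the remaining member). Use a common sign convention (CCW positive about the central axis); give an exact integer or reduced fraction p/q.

N_ring = 21 + 2·26 = 73
21(ω_s−ω_c) = −73(ω_r−ω_c),  ω_s=0, ω_c=1
ω_r = 1 − (21/73)(0−1) = 94/73
ω_r/ω_c = 94/73

94/73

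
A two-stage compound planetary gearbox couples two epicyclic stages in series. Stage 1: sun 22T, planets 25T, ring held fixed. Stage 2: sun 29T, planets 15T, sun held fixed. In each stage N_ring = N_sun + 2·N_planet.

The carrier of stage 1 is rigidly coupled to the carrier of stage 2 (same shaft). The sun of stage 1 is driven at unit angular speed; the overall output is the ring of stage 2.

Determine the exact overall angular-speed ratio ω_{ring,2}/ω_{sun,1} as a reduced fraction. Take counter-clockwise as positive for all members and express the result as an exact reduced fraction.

Stage 1: N_ring = 22 + 2·25 = 72
Stage 1: 22(ω_s−ω_c) = −72(ω_r−ω_c),  ω_r=0, ω_s=1
Stage 1: 22(1−ω_c) = −72(0−ω_c)  ⇒  94ω_c = 22  ⇒  ω_c = 11/47
  ⇒ ω_c¹/ω_s¹ = 11/47
Stage 2: N_ring = 29 + 2·15 = 59
Stage 2: 29(ω_s−ω_c) = −59(ω_r−ω_c),  ω_s=0, ω_c=1
Stage 2: ω_r = 1 − (29/59)(0−1) = 88/59
  ⇒ ω_r²/ω_c² = 88/59
Coupling ω_c² = ω_c¹ ⇒ overall = 11/47 × 88/59 = 968/2773

968/2773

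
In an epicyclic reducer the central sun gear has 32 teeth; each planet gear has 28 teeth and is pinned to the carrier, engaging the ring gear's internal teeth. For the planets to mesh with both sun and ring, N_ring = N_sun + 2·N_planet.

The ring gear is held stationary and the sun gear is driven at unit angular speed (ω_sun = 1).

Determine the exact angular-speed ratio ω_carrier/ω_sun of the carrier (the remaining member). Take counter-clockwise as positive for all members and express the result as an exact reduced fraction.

N_ring = 32 + 2·28 = 88
32(ω_s−ω_c) = −88(ω_r−ω_c),  ω_r=0, ω_s=1
32(1−ω_c) = −88(0−ω_c)  ⇒  120ω_c = 32  ⇒  ω_c = 4/15
ω_c/ω_s = 4/15

4/15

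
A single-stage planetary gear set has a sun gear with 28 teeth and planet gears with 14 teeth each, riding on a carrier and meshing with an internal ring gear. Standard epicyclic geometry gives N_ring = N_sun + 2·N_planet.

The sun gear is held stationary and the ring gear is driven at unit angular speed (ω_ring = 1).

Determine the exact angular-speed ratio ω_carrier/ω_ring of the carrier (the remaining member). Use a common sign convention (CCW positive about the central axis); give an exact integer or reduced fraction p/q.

N_ring = 28 + 2·14 = 56
28(ω_s−ω_c) = −56(ω_r−ω_c),  ω_s=0, ω_r=1
28(0−ω_c) = −56(1−ω_c)  ⇒  84ω_c = 56  ⇒  ω_c = 2/3
ω_c/ω_r = 2/3

2/3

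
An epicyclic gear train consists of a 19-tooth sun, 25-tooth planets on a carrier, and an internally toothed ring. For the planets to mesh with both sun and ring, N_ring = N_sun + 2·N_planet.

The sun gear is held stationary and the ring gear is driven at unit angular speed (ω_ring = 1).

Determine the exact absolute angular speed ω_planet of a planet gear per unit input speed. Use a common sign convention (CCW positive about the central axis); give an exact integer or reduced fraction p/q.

N_ring = 19 + 2·25 = 69
19(ω_s−ω_c) = −69(ω_r−ω_c),  ω_s=0, ω_r=1
19(0−ω_c) = −69(1−ω_c)  ⇒  88ω_c = 69  ⇒  ω_c = 69/88
sun–planet: 19·(0−69/88) = −25·(ω_p−ω_c)  ⇒  ω_p−ω_c = −(19/25)·(-69/88) = 1311/2200
ω_p = 69/88 + 1311/2200 = 69/50

69/50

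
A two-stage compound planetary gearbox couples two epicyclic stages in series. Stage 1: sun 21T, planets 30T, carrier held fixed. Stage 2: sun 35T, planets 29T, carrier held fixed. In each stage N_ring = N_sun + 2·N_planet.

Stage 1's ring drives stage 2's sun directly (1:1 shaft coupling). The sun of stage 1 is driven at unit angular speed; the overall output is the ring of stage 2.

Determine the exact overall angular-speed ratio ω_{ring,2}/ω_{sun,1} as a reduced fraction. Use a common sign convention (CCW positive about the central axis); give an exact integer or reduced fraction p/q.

Stage 1: N_ring = 21 + 2·30 = 81
Stage 1: 21(ω_s−ω_c) = −81(ω_r−ω_c),  ω_c=0, ω_s=1
Stage 1: ω_r = 0 − (21/81)(1−0) = -7/27
  ⇒ ω_r¹/ω_s¹ = -7/27
Stage 2: N_ring = 35 + 2·29 = 93
Stage 2: 35(ω_s−ω_c) = −93(ω_r−ω_c),  ω_c=0, ω_s=1
Stage 2: ω_r = 0 − (35/93)(1−0) = -35/93
  ⇒ ω_r²/ω_s² = -35/93
Coupling ω_s² = ω_r¹ ⇒ overall = -7/27 × -35/93 = 245/2511

245/2511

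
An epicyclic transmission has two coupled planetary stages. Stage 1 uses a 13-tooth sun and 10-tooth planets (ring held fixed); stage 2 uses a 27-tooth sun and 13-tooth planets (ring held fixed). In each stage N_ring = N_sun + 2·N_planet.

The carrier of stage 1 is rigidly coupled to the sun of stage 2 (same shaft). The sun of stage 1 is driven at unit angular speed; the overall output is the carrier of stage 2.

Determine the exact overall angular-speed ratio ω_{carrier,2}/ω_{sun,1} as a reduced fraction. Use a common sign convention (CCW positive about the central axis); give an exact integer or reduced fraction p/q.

351/3680

Stage 1: N_ring = 13 + 2·10 = 33
Stage 1: 13(ω_s−ω_c) = −33(ω_r−ω_c),  ω_r=0, ω_s=1
Stage 1: 13(1−ω_c) = −33(0−ω_c)  ⇒  46ω_c = 13  ⇒  ω_c = 13/46
  ⇒ ω_c¹/ω_s¹ = 13/46
Stage 2: N_ring = 27 + 2·13 = 53
Stage 2: 27(ω_s−ω_c) = −53(ω_r−ω_c),  ω_r=0, ω_s=1
Stage 2: 27(1−ω_c) = −53(0−ω_c)  ⇒  80ω_c = 27  ⇒  ω_c = 27/80
  ⇒ ω_c²/ω_s² = 27/80
Coupling ω_s² = ω_c¹ ⇒ overall = 13/46 × 27/80 = 351/3680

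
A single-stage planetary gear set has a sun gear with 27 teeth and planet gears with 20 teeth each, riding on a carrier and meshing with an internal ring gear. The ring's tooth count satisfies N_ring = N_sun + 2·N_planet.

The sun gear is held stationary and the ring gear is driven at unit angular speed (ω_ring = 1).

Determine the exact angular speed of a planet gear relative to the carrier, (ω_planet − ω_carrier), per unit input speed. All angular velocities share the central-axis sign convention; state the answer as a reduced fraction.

N_ring = 27 + 2·20 = 67
27(ω_s−ω_c) = −67(ω_r−ω_c),  ω_s=0, ω_r=1
27(0−ω_c) = −67(1−ω_c)  ⇒  94ω_c = 67  ⇒  ω_c = 67/94
sun–planet: 27·(0−67/94) = −20·(ω_p−ω_c)  ⇒  ω_p−ω_c = −(27/20)·(-67/94) = 1809/1880

1809/1880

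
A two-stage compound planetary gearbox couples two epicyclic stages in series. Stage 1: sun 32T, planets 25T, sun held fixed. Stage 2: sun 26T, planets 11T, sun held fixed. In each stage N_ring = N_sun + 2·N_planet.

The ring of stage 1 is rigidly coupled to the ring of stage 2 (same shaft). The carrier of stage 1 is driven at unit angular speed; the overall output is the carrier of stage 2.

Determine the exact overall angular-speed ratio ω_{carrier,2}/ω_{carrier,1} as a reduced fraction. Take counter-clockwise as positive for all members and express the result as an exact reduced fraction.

1368/1517

Stage 1: N_ring = 32 + 2·25 = 82
Stage 1: 32(ω_s−ω_c) = −82(ω_r−ω_c),  ω_s=0, ω_c=1
Stage 1: ω_r = 1 − (32/82)(0−1) = 57/41
  ⇒ ω_r¹/ω_c¹ = 57/41
Stage 2: N_ring = 26 + 2·11 = 48
Stage 2: 26(ω_s−ω_c) = −48(ω_r−ω_c),  ω_s=0, ω_r=1
Stage 2: 26(0−ω_c) = −48(1−ω_c)  ⇒  74ω_c = 48  ⇒  ω_c = 24/37
  ⇒ ω_c²/ω_r² = 24/37
Coupling ω_r² = ω_r¹ ⇒ overall = 57/41 × 24/37 = 1368/1517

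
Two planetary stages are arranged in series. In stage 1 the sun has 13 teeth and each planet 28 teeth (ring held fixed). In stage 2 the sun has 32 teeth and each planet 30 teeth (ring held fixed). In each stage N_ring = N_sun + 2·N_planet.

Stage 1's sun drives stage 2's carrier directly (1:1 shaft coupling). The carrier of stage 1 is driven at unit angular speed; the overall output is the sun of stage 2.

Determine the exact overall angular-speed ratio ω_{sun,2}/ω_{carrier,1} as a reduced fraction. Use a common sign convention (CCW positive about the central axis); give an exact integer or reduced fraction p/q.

Stage 1: N_ring = 13 + 2·28 = 69
Stage 1: 13(ω_s−ω_c) = −69(ω_r−ω_c),  ω_r=0, ω_c=1
Stage 1: ω_s = 1 − (69/13)(0−1) = 82/13
  ⇒ ω_s¹/ω_c¹ = 82/13
Stage 2: N_ring = 32 + 2·30 = 92
Stage 2: 32(ω_s−ω_c) = −92(ω_r−ω_c),  ω_r=0, ω_c=1
Stage 2: ω_s = 1 − (92/32)(0−1) = 31/8
  ⇒ ω_s²/ω_c² = 31/8
Coupling ω_c² = ω_s¹ ⇒ overall = 82/13 × 31/8 = 1271/52

1271/52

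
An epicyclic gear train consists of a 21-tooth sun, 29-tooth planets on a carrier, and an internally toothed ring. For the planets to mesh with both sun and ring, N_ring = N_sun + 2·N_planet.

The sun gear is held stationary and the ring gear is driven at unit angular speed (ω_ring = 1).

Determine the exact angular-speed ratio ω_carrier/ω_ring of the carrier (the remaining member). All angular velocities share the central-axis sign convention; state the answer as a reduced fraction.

N_ring = 21 + 2·29 = 79
21(ω_s−ω_c) = −79(ω_r−ω_c),  ω_s=0, ω_r=1
21(0−ω_c) = −79(1−ω_c)  ⇒  100ω_c = 79  ⇒  ω_c = 79/100
ω_c/ω_r = 79/100

79/100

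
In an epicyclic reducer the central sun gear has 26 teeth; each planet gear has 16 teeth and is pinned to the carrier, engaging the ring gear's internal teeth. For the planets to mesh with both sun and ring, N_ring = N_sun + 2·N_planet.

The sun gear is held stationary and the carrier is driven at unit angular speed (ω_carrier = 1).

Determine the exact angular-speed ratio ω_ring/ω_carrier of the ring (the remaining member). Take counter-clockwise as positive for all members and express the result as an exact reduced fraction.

N_ring = 26 + 2·16 = 58
26(ω_s−ω_c) = −58(ω_r−ω_c),  ω_s=0, ω_c=1
ω_r = 1 − (26/58)(0−1) = 42/29
ω_r/ω_c = 42/29

42/29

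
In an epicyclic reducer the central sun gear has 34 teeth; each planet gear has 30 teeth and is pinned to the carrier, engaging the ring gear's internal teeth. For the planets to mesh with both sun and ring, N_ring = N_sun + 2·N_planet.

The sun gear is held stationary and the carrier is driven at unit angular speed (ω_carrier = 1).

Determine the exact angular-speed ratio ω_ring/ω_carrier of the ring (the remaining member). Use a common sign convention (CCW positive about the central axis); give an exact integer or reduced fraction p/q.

64/47

N_ring = 34 + 2·30 = 94
34(ω_s−ω_c) = −94(ω_r−ω_c),  ω_s=0, ω_c=1
ω_r = 1 − (34/94)(0−1) = 64/47
ω_r/ω_c = 64/47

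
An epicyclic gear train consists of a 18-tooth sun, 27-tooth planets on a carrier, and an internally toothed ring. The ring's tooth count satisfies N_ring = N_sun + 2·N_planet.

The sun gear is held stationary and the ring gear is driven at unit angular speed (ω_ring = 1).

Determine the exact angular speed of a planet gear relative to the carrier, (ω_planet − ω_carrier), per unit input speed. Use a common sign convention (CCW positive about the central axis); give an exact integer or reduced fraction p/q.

N_ring = 18 + 2·27 = 72
18(ω_s−ω_c) = −72(ω_r−ω_c),  ω_s=0, ω_r=1
18(0−ω_c) = −72(1−ω_c)  ⇒  90ω_c = 72  ⇒  ω_c = 4/5
sun–planet: 18·(0−4/5) = −27·(ω_p−ω_c)  ⇒  ω_p−ω_c = −(18/27)·(-4/5) = 8/15

8/15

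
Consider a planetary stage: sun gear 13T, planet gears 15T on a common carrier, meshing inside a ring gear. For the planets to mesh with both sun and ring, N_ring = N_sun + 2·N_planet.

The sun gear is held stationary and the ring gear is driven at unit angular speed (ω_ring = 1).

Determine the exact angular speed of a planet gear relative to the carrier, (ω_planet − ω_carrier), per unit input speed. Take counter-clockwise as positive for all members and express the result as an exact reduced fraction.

N_ring = 13 + 2·15 = 43
13(ω_s−ω_c) = −43(ω_r−ω_c),  ω_s=0, ω_r=1
13(0−ω_c) = −43(1−ω_c)  ⇒  56ω_c = 43  ⇒  ω_c = 43/56
sun–planet: 13·(0−43/56) = −15·(ω_p−ω_c)  ⇒  ω_p−ω_c = −(13/15)·(-43/56) = 559/840

559/840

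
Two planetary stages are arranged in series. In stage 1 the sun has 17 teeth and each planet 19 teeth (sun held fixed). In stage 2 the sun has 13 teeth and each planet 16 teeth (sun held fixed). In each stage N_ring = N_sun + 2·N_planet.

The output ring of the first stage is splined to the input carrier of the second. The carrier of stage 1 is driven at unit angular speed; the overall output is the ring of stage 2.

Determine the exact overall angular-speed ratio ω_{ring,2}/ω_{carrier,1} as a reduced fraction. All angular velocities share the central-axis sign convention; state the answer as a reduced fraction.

464/275

Stage 1: N_ring = 17 + 2·19 = 55
Stage 1: 17(ω_s−ω_c) = −55(ω_r−ω_c),  ω_s=0, ω_c=1
Stage 1: ω_r = 1 − (17/55)(0−1) = 72/55
  ⇒ ω_r¹/ω_c¹ = 72/55
Stage 2: N_ring = 13 + 2·16 = 45
Stage 2: 13(ω_s−ω_c) = −45(ω_r−ω_c),  ω_s=0, ω_c=1
Stage 2: ω_r = 1 − (13/45)(0−1) = 58/45
  ⇒ ω_r²/ω_c² = 58/45
Coupling ω_c² = ω_r¹ ⇒ overall = 72/55 × 58/45 = 464/275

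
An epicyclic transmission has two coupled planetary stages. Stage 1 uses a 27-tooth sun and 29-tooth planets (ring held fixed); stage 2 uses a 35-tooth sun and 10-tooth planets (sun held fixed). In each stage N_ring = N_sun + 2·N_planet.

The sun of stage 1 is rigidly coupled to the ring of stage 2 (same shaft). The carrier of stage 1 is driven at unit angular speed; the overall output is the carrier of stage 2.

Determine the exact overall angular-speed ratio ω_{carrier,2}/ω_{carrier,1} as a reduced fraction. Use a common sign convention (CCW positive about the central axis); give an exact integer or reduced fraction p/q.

Stage 1: N_ring = 27 + 2·29 = 85
Stage 1: 27(ω_s−ω_c) = −85(ω_r−ω_c),  ω_r=0, ω_c=1
Stage 1: ω_s = 1 − (85/27)(0−1) = 112/27
  ⇒ ω_s¹/ω_c¹ = 112/27
Stage 2: N_ring = 35 + 2·10 = 55
Stage 2: 35(ω_s−ω_c) = −55(ω_r−ω_c),  ω_s=0, ω_r=1
Stage 2: 35(0−ω_c) = −55(1−ω_c)  ⇒  90ω_c = 55  ⇒  ω_c = 11/18
  ⇒ ω_c²/ω_r² = 11/18
Coupling ω_r² = ω_s¹ ⇒ overall = 112/27 × 11/18 = 616/243

616/243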